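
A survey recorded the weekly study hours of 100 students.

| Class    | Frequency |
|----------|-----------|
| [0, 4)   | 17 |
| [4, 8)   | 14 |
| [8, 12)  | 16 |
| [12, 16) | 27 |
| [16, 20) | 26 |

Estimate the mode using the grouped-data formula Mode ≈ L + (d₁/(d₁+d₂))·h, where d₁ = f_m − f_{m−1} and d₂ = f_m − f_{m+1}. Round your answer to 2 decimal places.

Modal class: [12, 16) (highest frequency 27).
d₁ = 27 − 16 = 11, d₂ = 27 − 26 = 1
Mode ≈ 12 + (11/(11+1)) × 4 = 12 + 3.6667 = 15.6667

15.67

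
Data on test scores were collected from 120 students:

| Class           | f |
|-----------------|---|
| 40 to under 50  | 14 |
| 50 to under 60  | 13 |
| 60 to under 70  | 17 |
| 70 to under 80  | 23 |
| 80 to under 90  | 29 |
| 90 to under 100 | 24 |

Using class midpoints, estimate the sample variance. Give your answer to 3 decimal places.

268.459

Midpoints: 45, 55, 65, 75, 85, 95
n = 120, Σfm = 8920, mean = 74.3333
Σfm² = 695000
Σf(m − x̄)² = Σfm² − (Σfm)²/n = 695000 − 8920²/120 = 31946.6667
Sample variance = 31946.6667 / 119 = 268.4594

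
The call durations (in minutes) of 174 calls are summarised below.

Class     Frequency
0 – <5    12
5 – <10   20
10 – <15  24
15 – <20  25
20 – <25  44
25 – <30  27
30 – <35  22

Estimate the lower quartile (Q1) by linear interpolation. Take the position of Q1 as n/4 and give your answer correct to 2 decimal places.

Cumulative frequencies: 12, 32, 56, 81, 125, 152, 174
n = 174; position = n/4 = 43.5.
This falls in the class 10 – <15: L = 10, F = 32, f = 24, h = 5.
Lower quartile ≈ 10 + ((43.5 − 32) / 24) × 5 = 12.3958

12.40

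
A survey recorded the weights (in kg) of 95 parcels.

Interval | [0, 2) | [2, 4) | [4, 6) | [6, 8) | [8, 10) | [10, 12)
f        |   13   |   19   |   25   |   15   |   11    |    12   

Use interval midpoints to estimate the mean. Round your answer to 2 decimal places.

Midpoints: 1, 3, 5, 7, 9, 11
Σfm = 13×1 + 19×3 + 25×5 + 15×7 + 11×9 + 12×11 = 531
n = Σf = 95
Mean = 531 / 95 = 5.5895

5.59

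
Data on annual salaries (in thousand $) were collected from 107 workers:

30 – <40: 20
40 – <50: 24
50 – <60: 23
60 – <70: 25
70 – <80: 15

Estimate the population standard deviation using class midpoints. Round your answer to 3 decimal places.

13.264

Midpoints: 35, 45, 55, 65, 75
n = 107, Σfm = 5795, mean = 54.1589
Σfm² = 332675
Σf(m − x̄)² = Σfm² − (Σfm)²/n = 332675 − 5795²/107 = 18824.2991
Population variance = 18824.2991 / 107 = 175.9280
Standard deviation = √175.9280 = 13.2638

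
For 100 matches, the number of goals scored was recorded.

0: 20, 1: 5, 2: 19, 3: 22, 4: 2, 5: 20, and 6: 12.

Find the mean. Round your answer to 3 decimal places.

2.890

Values: 0, 1, 2, 3, 4, 5, 6
Σfx = 20×0 + 5×1 + 19×2 + 22×3 + 2×4 + 20×5 + 12×6 = 289
n = Σf = 100
Mean = 289 / 100 = 2.8900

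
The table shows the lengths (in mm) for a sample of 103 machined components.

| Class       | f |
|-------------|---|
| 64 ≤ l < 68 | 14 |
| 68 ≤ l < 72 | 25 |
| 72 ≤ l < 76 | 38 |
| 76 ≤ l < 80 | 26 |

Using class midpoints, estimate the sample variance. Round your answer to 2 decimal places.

15.67

Midpoints: 66, 70, 74, 78
n = 103, Σfm = 7514, mean = 72.9515
Σfm² = 549756
Σf(m − x̄)² = Σfm² − (Σfm)²/n = 549756 − 7514²/103 = 1598.7573
Sample variance = 1598.7573 / 102 = 15.6741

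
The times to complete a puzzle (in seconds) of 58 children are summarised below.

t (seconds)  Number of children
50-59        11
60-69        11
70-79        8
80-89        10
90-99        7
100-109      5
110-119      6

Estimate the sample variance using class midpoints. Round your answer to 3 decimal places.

Midpoints: 54.5, 64.5, 74.5, 84.5, 94.5, 104.5, 114.5
n = 58, Σfm = 4621, mean = 79.6724
Σfm² = 390014.5
Σf(m − x̄)² = Σfm² − (Σfm)²/n = 390014.5 − 4621²/58 = 21848.2759
Sample variance = 21848.2759 / 57 = 383.3031

383.303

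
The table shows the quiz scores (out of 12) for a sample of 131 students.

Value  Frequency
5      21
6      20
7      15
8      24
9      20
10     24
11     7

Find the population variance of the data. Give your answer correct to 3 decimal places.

Values: 5, 6, 7, 8, 9, 10, 11
n = 131, Σfx = 1019, mean = 7.7786
Σfx² = 8383
Σf(x − x̄)² = Σfx² − (Σfx)²/n = 8383 − 1019²/131 = 456.5802
Population variance = 456.5802 / 131 = 3.4853

3.485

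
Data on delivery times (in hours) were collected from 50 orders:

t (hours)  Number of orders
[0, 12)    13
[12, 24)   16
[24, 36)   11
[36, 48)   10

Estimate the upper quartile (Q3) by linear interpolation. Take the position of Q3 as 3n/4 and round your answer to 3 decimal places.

Cumulative frequencies: 13, 29, 40, 50
n = 50; position = 3n/4 = 37.5.
This falls in the class [24, 36): L = 24, F = 29, f = 11, h = 12.
Upper quartile ≈ 24 + ((37.5 − 29) / 11) × 12 = 33.2727

33.273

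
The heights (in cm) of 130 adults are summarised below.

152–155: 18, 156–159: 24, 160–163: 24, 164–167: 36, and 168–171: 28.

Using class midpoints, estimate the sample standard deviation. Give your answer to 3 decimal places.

5.412

Midpoints: 153.5, 157.5, 161.5, 165.5, 169.5
n = 130, Σfm = 21123, mean = 162.4846
Σfm² = 3435940.5
Σf(m − x̄)² = Σfm² − (Σfm)²/n = 3435940.5 − 21123²/130 = 3777.9692
Sample variance = 3777.9692 / 129 = 29.2866
Standard deviation = √29.2866 = 5.4117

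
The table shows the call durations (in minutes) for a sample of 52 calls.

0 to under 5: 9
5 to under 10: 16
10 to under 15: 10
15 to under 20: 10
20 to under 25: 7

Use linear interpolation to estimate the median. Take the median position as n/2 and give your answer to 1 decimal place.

Cumulative frequencies: 9, 25, 35, 45, 52
n = 52; position = n/2 = 26.
This falls in the class 10 to under 15: L = 10, F = 25, f = 10, h = 5.
Median ≈ 10 + ((26 − 25) / 10) × 5 = 10.5000

10.5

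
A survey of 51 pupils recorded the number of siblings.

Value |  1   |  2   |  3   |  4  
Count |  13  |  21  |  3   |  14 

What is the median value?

2

Cumulative frequencies: 13, 34, 37, 51
n = 51, so the median is the value in position (n+1)/2 = 26.
Position 26 falls at value 2.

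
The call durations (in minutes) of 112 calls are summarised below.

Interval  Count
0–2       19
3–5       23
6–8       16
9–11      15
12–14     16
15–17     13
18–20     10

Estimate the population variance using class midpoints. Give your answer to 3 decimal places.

Midpoints: 1, 4, 7, 10, 13, 16, 19
n = 112, Σfm = 979, mean = 8.7411
Σfm² = 12313
Σf(m − x̄)² = Σfm² − (Σfm)²/n = 12313 − 979²/112 = 3755.4911
Population variance = 3755.4911 / 112 = 33.5312

33.531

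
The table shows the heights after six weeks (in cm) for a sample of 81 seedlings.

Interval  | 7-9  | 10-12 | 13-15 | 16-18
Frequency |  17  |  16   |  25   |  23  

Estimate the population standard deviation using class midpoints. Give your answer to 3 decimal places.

Midpoints: 8, 11, 14, 17
n = 81, Σfm = 1053, mean = 13.0000
Σfm² = 14571
Σf(m − x̄)² = Σfm² − (Σfm)²/n = 14571 − 1053²/81 = 882.0000
Population variance = 882.0000 / 81 = 10.8889
Standard deviation = √10.8889 = 3.2998

3.300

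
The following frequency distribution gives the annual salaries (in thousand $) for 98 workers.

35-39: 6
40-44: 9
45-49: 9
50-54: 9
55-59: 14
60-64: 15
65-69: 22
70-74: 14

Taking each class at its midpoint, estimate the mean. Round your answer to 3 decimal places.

58.173

Midpoints: 37, 42, 47, 52, 57, 62, 67, 72
Σfm = 6×37 + 9×42 + 9×47 + 9×52 + 14×57 + 15×62 + 22×67 + 14×72 = 5701
n = Σf = 98
Mean = 5701 / 98 = 58.1735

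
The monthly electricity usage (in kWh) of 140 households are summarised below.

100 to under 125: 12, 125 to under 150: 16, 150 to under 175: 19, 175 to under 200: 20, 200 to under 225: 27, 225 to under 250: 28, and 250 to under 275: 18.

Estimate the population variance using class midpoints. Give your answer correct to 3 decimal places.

2116.709

Midpoints: 112.5, 137.5, 162.5, 187.5, 212.5, 237.5, 262.5
n = 140, Σfm = 27500, mean = 196.4286
Σfm² = 5698125
Σf(m − x̄)² = Σfm² − (Σfm)²/n = 5698125 − 27500²/140 = 296339.2857
Population variance = 296339.2857 / 140 = 2116.7092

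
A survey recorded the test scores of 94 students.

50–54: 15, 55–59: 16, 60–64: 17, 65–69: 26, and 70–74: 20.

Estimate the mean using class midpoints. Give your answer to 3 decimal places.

63.064

Midpoints: 52, 57, 62, 67, 72
Σfm = 15×52 + 16×57 + 17×62 + 26×67 + 20×72 = 5928
n = Σf = 94
Mean = 5928 / 94 = 63.0638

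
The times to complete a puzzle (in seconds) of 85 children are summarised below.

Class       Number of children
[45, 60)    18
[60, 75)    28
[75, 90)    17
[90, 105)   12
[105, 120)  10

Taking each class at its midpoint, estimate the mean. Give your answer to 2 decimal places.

Midpoints: 52.5, 67.5, 82.5, 97.5, 112.5
Σfm = 18×52.5 + 28×67.5 + 17×82.5 + 12×97.5 + 10×112.5 = 6532.5
n = Σf = 85
Mean = 6532.5 / 85 = 76.8529

76.85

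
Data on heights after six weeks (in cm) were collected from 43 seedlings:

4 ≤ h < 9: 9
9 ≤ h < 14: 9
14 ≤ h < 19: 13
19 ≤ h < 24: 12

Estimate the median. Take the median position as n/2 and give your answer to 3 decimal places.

15.346

Cumulative frequencies: 9, 18, 31, 43
n = 43; position = n/2 = 21.5.
This falls in the class 14 ≤ h < 19: L = 14, F = 18, f = 13, h = 5.
Median ≈ 14 + ((21.5 − 18) / 13) × 5 = 15.3462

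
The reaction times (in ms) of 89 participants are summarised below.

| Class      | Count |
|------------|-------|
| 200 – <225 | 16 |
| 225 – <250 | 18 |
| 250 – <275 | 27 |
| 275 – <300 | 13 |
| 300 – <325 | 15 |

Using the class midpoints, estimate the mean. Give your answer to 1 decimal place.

260.5

Midpoints: 212.5, 237.5, 262.5, 287.5, 312.5
Σfm = 16×212.5 + 18×237.5 + 27×262.5 + 13×287.5 + 15×312.5 = 23187.5
n = Σf = 89
Mean = 23187.5 / 89 = 260.5337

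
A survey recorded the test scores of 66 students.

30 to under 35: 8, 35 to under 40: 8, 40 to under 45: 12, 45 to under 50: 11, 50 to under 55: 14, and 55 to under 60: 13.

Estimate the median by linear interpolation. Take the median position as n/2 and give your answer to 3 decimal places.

Cumulative frequencies: 8, 16, 28, 39, 53, 66
n = 66; position = n/2 = 33.
This falls in the class 45 to under 50: L = 45, F = 28, f = 11, h = 5.
Median ≈ 45 + ((33 − 28) / 11) × 5 = 47.2727

47.273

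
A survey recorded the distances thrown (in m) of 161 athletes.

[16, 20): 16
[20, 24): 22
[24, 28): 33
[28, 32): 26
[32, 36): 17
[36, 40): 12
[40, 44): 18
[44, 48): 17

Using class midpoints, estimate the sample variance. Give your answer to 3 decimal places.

75.503

Midpoints: 18, 22, 26, 30, 34, 38, 42, 46
n = 161, Σfm = 4982, mean = 30.9441
Σfm² = 166244
Σf(m − x̄)² = Σfm² − (Σfm)²/n = 166244 − 4982²/161 = 12080.4969
Sample variance = 12080.4969 / 160 = 75.5031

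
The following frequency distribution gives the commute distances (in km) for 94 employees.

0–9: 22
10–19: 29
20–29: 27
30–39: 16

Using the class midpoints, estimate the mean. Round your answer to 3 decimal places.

Midpoints: 4.5, 14.5, 24.5, 34.5
Σfm = 22×4.5 + 29×14.5 + 27×24.5 + 16×34.5 = 1733
n = Σf = 94
Mean = 1733 / 94 = 18.4362

18.436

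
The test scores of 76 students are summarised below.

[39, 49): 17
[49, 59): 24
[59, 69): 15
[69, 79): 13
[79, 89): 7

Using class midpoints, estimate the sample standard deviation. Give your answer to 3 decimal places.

12.668

Midpoints: 44, 54, 64, 74, 84
n = 76, Σfm = 4554, mean = 59.9211
Σfm² = 284916
Σf(m − x̄)² = Σfm² − (Σfm)²/n = 284916 − 4554²/76 = 12035.5263
Sample variance = 12035.5263 / 75 = 160.4737
Standard deviation = √160.4737 = 12.6678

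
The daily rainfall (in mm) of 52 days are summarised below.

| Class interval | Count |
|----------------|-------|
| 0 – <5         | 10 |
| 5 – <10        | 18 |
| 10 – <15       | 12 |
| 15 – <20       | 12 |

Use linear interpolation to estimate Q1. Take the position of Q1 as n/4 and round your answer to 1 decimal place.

5.8

Cumulative frequencies: 10, 28, 40, 52
n = 52; position = n/4 = 13.
This falls in the class 5 – <10: L = 5, F = 10, f = 18, h = 5.
Lower quartile ≈ 5 + ((13 − 10) / 18) × 5 = 5.8333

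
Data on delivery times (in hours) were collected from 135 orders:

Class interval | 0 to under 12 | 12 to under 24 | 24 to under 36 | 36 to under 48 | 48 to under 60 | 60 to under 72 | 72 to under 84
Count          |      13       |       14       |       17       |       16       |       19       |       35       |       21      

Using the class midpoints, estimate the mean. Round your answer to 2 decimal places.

48.04

Midpoints: 6, 18, 30, 42, 54, 66, 78
Σfm = 13×6 + 14×18 + 17×30 + 16×42 + 19×54 + 35×66 + 21×78 = 6486
n = Σf = 135
Mean = 6486 / 135 = 48.0444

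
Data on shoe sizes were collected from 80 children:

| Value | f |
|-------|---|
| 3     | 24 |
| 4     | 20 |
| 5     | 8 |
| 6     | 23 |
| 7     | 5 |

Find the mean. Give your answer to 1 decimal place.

4.6

Values: 3, 4, 5, 6, 7
Σfx = 24×3 + 20×4 + 8×5 + 23×6 + 5×7 = 365
n = Σf = 80
Mean = 365 / 80 = 4.5625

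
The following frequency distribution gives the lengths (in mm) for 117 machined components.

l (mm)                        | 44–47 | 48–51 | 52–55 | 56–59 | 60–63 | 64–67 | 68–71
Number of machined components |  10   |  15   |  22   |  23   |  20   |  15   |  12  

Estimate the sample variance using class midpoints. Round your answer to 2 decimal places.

Midpoints: 45.5, 49.5, 53.5, 57.5, 61.5, 65.5, 69.5
n = 117, Σfm = 6743.5, mean = 57.6368
Σfm² = 394431.25
Σf(m − x̄)² = Σfm² − (Σfm)²/n = 394431.25 − 6743.5²/117 = 5757.8120
Sample variance = 5757.8120 / 116 = 49.6363

49.64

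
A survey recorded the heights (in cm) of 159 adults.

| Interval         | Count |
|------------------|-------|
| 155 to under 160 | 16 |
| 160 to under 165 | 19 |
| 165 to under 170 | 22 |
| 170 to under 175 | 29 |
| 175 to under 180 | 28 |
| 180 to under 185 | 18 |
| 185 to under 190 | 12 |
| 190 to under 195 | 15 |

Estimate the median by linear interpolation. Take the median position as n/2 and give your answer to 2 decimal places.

Cumulative frequencies: 16, 35, 57, 86, 114, 132, 144, 159
n = 159; position = n/2 = 79.5.
This falls in the class 170 to under 175: L = 170, F = 57, f = 29, h = 5.
Median ≈ 170 + ((79.5 − 57) / 29) × 5 = 173.8793

173.88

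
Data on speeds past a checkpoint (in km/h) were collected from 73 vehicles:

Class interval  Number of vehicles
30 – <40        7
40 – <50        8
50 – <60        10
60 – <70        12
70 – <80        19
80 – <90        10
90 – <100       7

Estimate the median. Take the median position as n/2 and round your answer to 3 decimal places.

Cumulative frequencies: 7, 15, 25, 37, 56, 66, 73
n = 73; position = n/2 = 36.5.
This falls in the class 60 – <70: L = 60, F = 25, f = 12, h = 10.
Median ≈ 60 + ((36.5 − 25) / 12) × 10 = 69.5833

69.583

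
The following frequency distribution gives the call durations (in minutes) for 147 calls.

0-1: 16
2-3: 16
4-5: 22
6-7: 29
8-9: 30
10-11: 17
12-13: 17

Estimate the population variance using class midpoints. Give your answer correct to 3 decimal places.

13.057

Midpoints: 0.5, 2.5, 4.5, 6.5, 8.5, 10.5, 12.5
n = 147, Σfm = 981.5, mean = 6.6769
Σfm² = 8472.75
Σf(m − x̄)² = Σfm² − (Σfm)²/n = 8472.75 − 981.5²/147 = 1919.4014
Population variance = 1919.4014 / 147 = 13.0572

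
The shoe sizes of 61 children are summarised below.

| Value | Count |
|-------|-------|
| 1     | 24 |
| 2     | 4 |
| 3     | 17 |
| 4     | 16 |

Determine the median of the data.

Cumulative frequencies: 24, 28, 45, 61
n = 61, so the median is the value in position (n+1)/2 = 31.
Position 31 falls at value 3.

3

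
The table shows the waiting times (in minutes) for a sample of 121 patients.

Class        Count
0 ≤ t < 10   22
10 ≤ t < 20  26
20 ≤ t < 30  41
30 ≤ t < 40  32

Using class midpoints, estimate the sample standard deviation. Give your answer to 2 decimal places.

Midpoints: 5, 15, 25, 35
n = 121, Σfm = 2645, mean = 21.8595
Σfm² = 71225
Σf(m − x̄)² = Σfm² − (Σfm)²/n = 71225 − 2645²/121 = 13406.6116
Sample variance = 13406.6116 / 120 = 111.7218
Standard deviation = √111.7218 = 10.5699

10.57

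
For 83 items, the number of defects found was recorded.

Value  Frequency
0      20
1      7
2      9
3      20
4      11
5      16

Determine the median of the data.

3

Cumulative frequencies: 20, 27, 36, 56, 67, 83
n = 83, so the median is the value in position (n+1)/2 = 42.
Position 42 falls at value 3.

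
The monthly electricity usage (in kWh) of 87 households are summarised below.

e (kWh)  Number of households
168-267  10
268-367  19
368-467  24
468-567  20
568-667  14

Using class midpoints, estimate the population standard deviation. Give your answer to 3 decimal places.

124.138

Midpoints: 217.5, 317.5, 417.5, 517.5, 617.5
n = 87, Σfm = 37222.5, mean = 427.8448
Σfm² = 17266143.75
Σf(m − x̄)² = Σfm² − (Σfm)²/n = 17266143.75 − 37222.5²/87 = 1340689.6552
Population variance = 1340689.6552 / 87 = 15410.2259
Standard deviation = √15410.2259 = 124.1379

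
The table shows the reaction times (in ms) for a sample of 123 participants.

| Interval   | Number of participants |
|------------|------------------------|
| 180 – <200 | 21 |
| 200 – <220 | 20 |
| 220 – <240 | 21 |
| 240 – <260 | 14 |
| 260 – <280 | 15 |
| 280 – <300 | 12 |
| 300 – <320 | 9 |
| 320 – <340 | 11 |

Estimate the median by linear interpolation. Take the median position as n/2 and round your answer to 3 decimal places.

Cumulative frequencies: 21, 41, 62, 76, 91, 103, 112, 123
n = 123; position = n/2 = 61.5.
This falls in the class 220 – <240: L = 220, F = 41, f = 21, h = 20.
Median ≈ 220 + ((61.5 − 41) / 21) × 20 = 239.5238

239.524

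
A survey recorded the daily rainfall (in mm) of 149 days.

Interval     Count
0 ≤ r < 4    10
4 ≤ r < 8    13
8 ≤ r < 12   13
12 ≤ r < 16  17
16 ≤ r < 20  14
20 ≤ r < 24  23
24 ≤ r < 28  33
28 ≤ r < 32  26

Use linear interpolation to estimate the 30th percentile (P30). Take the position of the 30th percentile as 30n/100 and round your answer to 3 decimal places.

14.047

Cumulative frequencies: 10, 23, 36, 53, 67, 90, 123, 149
n = 149; position = 30n/100 = 44.7.
This falls in the class 12 ≤ r < 16: L = 12, F = 36, f = 17, h = 4.
30th percentile ≈ 12 + ((44.7 − 36) / 17) × 4 = 14.0471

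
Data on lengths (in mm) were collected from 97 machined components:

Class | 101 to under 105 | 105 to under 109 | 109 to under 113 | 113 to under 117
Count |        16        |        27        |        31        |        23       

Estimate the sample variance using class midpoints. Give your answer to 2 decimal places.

16.77

Midpoints: 103, 107, 111, 115
n = 97, Σfm = 10623, mean = 109.5155
Σfm² = 1164993
Σf(m − x̄)² = Σfm² − (Σfm)²/n = 1164993 − 10623²/97 = 1610.2268
Sample variance = 1610.2268 / 96 = 16.7732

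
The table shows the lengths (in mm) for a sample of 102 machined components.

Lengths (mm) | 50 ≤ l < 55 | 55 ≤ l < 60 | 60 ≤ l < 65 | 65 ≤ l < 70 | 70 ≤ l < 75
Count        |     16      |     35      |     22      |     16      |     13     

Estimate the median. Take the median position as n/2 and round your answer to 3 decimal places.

60.000

Cumulative frequencies: 16, 51, 73, 89, 102
n = 102; position = n/2 = 51.
This falls in the class 55 ≤ l < 60: L = 55, F = 16, f = 35, h = 5.
Median ≈ 55 + ((51 − 16) / 35) × 5 = 60.0000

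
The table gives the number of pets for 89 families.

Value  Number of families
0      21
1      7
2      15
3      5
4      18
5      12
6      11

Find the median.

3

Cumulative frequencies: 21, 28, 43, 48, 66, 78, 89
n = 89, so the median is the value in position (n+1)/2 = 45.
Position 45 falls at value 3.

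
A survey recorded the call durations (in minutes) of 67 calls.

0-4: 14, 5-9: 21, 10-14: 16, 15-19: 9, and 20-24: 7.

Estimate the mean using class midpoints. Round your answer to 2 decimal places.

Midpoints: 2, 7, 12, 17, 22
Σfm = 14×2 + 21×7 + 16×12 + 9×17 + 7×22 = 674
n = Σf = 67
Mean = 674 / 67 = 10.0597

10.06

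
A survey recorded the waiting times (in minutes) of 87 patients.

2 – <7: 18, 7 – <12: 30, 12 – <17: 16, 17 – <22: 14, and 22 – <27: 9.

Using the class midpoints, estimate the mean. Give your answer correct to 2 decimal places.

Midpoints: 4.5, 9.5, 14.5, 19.5, 24.5
Σfm = 18×4.5 + 30×9.5 + 16×14.5 + 14×19.5 + 9×24.5 = 1091.5
n = Σf = 87
Mean = 1091.5 / 87 = 12.5460

12.55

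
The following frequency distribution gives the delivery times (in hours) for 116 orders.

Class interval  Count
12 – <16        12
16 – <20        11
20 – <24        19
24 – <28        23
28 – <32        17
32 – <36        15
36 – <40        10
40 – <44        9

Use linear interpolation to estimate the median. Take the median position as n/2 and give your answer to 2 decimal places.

Cumulative frequencies: 12, 23, 42, 65, 82, 97, 107, 116
n = 116; position = n/2 = 58.
This falls in the class 24 – <28: L = 24, F = 42, f = 23, h = 4.
Median ≈ 24 + ((58 − 42) / 23) × 4 = 26.7826

26.78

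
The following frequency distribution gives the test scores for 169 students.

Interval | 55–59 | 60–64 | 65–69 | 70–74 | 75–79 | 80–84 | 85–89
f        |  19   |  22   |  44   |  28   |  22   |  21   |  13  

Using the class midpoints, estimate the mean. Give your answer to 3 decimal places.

Midpoints: 57, 62, 67, 72, 77, 82, 87
Σfm = 19×57 + 22×62 + 44×67 + 28×72 + 22×77 + 21×82 + 13×87 = 11958
n = Σf = 169
Mean = 11958 / 169 = 70.7574

70.757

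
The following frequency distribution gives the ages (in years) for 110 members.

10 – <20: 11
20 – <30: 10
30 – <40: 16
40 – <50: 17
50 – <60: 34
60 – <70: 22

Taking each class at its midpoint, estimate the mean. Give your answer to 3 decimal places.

45.818

Midpoints: 15, 25, 35, 45, 55, 65
Σfm = 11×15 + 10×25 + 16×35 + 17×45 + 34×55 + 22×65 = 5040
n = Σf = 110
Mean = 5040 / 110 = 45.8182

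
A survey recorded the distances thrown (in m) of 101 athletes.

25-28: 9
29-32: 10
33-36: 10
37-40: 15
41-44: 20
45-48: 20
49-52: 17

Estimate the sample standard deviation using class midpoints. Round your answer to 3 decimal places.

7.538

Midpoints: 26.5, 30.5, 34.5, 38.5, 42.5, 46.5, 50.5
n = 101, Σfm = 4104.5, mean = 40.6386
Σfm² = 172483.25
Σf(m − x̄)² = Σfm² − (Σfm)²/n = 172483.25 − 4104.5²/101 = 5682.0594
Sample variance = 5682.0594 / 100 = 56.8206
Standard deviation = √56.8206 = 7.5379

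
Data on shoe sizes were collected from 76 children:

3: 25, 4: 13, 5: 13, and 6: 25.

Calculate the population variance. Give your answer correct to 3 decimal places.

Values: 3, 4, 5, 6
n = 76, Σfx = 342, mean = 4.5000
Σfx² = 1658
Σf(x − x̄)² = Σfx² − (Σfx)²/n = 1658 − 342²/76 = 119.0000
Population variance = 119.0000 / 76 = 1.5658

1.566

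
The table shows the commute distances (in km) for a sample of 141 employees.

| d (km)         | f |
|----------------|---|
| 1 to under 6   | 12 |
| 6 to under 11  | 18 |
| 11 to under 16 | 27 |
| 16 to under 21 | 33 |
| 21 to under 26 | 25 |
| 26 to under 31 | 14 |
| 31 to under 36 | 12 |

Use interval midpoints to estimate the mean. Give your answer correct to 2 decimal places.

Midpoints: 3.5, 8.5, 13.5, 18.5, 23.5, 28.5, 33.5
Σfm = 12×3.5 + 18×8.5 + 27×13.5 + 33×18.5 + 25×23.5 + 14×28.5 + 12×33.5 = 2558.5
n = Σf = 141
Mean = 2558.5 / 141 = 18.1454

18.15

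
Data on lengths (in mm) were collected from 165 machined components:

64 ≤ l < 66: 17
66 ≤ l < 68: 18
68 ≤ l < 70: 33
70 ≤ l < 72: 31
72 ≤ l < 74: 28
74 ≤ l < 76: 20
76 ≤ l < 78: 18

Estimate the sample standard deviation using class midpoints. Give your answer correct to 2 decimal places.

Midpoints: 65, 67, 69, 71, 73, 75, 77
n = 165, Σfm = 11719, mean = 71.0242
Σfm² = 834445
Σf(m − x̄)² = Σfm² − (Σfm)²/n = 834445 − 11719²/165 = 2111.9030
Sample variance = 2111.9030 / 164 = 12.8775
Standard deviation = √12.8775 = 3.5885

3.59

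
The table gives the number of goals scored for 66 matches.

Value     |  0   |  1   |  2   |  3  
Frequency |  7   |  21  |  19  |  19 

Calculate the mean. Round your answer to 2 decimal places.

Values: 0, 1, 2, 3
Σfx = 7×0 + 21×1 + 19×2 + 19×3 = 116
n = Σf = 66
Mean = 116 / 66 = 1.7576

1.76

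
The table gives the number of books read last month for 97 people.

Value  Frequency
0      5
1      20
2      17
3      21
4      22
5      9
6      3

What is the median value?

Cumulative frequencies: 5, 25, 42, 63, 85, 94, 97
n = 97, so the median is the value in position (n+1)/2 = 49.
Position 49 falls at value 3.

3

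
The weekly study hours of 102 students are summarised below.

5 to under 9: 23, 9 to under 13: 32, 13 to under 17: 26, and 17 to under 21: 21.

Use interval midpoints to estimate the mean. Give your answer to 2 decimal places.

12.76

Midpoints: 7, 11, 15, 19
Σfm = 23×7 + 32×11 + 26×15 + 21×19 = 1302
n = Σf = 102
Mean = 1302 / 102 = 12.7647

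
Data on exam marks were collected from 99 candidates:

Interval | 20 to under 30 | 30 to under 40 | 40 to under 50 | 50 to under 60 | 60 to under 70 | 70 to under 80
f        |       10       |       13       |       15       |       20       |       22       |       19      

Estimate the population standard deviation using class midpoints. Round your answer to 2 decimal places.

Midpoints: 25, 35, 45, 55, 65, 75
n = 99, Σfm = 5335, mean = 53.8889
Σfm² = 312875
Σf(m − x̄)² = Σfm² − (Σfm)²/n = 312875 − 5335²/99 = 25377.7778
Population variance = 25377.7778 / 99 = 256.3412
Standard deviation = √256.3412 = 16.0107

16.01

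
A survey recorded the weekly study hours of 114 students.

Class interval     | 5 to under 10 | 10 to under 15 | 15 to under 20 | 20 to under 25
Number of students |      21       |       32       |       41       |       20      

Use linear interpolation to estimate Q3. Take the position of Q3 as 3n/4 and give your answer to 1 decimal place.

19.0

Cumulative frequencies: 21, 53, 94, 114
n = 114; position = 3n/4 = 85.5.
This falls in the class 15 to under 20: L = 15, F = 53, f = 41, h = 5.
Upper quartile ≈ 15 + ((85.5 − 53) / 41) × 5 = 18.9634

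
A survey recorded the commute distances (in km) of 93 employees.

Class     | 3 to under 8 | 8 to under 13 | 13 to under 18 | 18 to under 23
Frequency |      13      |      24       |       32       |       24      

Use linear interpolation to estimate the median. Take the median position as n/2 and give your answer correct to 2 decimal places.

Cumulative frequencies: 13, 37, 69, 93
n = 93; position = n/2 = 46.5.
This falls in the class 13 to under 18: L = 13, F = 37, f = 32, h = 5.
Median ≈ 13 + ((46.5 − 37) / 32) × 5 = 14.4844

14.48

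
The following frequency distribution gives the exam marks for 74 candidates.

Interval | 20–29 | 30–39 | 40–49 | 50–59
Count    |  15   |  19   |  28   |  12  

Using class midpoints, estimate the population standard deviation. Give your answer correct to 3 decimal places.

Midpoints: 24.5, 34.5, 44.5, 54.5
n = 74, Σfm = 2923, mean = 39.5000
Σfm² = 122708.5
Σf(m − x̄)² = Σfm² − (Σfm)²/n = 122708.5 − 2923²/74 = 7250.0000
Population variance = 7250.0000 / 74 = 97.9730
Standard deviation = √97.9730 = 9.8981

9.898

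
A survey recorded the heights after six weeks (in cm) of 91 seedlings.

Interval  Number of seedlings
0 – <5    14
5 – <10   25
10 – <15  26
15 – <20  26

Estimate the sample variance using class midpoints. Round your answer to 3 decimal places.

27.497

Midpoints: 2.5, 7.5, 12.5, 17.5
n = 91, Σfm = 1002.5, mean = 11.0165
Σfm² = 13518.75
Σf(m − x̄)² = Σfm² − (Σfm)²/n = 13518.75 − 1002.5²/91 = 2474.7253
Sample variance = 2474.7253 / 90 = 27.4969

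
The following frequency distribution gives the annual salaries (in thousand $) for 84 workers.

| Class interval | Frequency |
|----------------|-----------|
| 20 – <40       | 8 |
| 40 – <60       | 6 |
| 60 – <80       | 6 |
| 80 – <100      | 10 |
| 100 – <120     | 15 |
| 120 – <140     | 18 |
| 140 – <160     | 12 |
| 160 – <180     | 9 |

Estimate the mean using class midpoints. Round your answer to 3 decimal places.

109.286

Midpoints: 30, 50, 70, 90, 110, 130, 150, 170
Σfm = 8×30 + 6×50 + 6×70 + 10×90 + 15×110 + 18×130 + 12×150 + 9×170 = 9180
n = Σf = 84
Mean = 9180 / 84 = 109.2857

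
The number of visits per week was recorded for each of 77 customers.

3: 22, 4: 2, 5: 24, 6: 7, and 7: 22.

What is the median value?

5

Cumulative frequencies: 22, 24, 48, 55, 77
n = 77, so the median is the value in position (n+1)/2 = 39.
Position 39 falls at value 5.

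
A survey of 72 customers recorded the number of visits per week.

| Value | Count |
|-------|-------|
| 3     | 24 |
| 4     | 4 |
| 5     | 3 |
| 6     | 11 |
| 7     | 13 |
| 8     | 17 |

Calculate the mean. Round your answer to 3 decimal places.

5.500

Values: 3, 4, 5, 6, 7, 8
Σfx = 24×3 + 4×4 + 3×5 + 11×6 + 13×7 + 17×8 = 396
n = Σf = 72
Mean = 396 / 72 = 5.5000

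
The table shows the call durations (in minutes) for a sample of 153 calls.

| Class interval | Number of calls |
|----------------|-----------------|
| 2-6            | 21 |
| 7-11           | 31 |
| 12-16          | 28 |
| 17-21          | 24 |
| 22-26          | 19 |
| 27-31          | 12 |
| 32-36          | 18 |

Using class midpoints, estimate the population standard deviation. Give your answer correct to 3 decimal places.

9.476

Midpoints: 4, 9, 14, 19, 24, 29, 34
n = 153, Σfm = 2627, mean = 17.1699
Σfm² = 58843
Σf(m − x̄)² = Σfm² − (Σfm)²/n = 58843 − 2627²/153 = 13737.5817
Population variance = 13737.5817 / 153 = 89.7881
Standard deviation = √89.7881 = 9.4757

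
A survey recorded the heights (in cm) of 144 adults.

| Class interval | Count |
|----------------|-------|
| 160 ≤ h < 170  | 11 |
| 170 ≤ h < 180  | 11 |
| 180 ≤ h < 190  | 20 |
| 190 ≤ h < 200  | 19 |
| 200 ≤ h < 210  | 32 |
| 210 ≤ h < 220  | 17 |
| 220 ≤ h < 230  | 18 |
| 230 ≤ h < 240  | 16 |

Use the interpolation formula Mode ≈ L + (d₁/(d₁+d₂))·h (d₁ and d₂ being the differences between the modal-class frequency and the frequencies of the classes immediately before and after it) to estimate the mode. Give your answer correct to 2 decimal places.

204.64

Modal class: 200 ≤ h < 210 (highest frequency 32).
d₁ = 32 − 19 = 13, d₂ = 32 − 17 = 15
Mode ≈ 200 + (13/(13+15)) × 10 = 200 + 4.6429 = 204.6429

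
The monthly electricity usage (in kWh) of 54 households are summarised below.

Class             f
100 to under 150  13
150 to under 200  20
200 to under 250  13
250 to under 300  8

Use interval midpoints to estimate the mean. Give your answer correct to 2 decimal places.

189.81

Midpoints: 125, 175, 225, 275
Σfm = 13×125 + 20×175 + 13×225 + 8×275 = 10250
n = Σf = 54
Mean = 10250 / 54 = 189.8148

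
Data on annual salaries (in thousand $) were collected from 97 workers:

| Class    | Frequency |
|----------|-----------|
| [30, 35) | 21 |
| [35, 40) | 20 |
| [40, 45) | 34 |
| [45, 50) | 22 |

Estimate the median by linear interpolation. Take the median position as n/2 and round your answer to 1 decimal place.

41.1

Cumulative frequencies: 21, 41, 75, 97
n = 97; position = n/2 = 48.5.
This falls in the class [40, 45): L = 40, F = 41, f = 34, h = 5.
Median ≈ 40 + ((48.5 − 41) / 34) × 5 = 41.1029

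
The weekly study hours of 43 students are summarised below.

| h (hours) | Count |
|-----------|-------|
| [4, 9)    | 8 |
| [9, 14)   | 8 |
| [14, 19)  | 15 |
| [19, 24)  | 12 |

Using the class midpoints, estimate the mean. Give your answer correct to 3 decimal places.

15.105

Midpoints: 6.5, 11.5, 16.5, 21.5
Σfm = 8×6.5 + 8×11.5 + 15×16.5 + 12×21.5 = 649.5
n = Σf = 43
Mean = 649.5 / 43 = 15.1047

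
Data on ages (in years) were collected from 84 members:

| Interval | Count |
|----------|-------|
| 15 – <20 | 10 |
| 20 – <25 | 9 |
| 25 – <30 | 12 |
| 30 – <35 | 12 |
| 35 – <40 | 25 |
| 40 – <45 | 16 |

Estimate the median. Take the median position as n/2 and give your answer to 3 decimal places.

34.583

Cumulative frequencies: 10, 19, 31, 43, 68, 84
n = 84; position = n/2 = 42.
This falls in the class 30 – <35: L = 30, F = 31, f = 12, h = 5.
Median ≈ 30 + ((42 − 31) / 12) × 5 = 34.5833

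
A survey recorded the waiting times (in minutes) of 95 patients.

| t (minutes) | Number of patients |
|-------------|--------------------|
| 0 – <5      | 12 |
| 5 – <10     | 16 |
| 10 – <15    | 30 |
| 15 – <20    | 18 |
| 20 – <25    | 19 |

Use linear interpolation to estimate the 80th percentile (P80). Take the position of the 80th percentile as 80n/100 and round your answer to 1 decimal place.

Cumulative frequencies: 12, 28, 58, 76, 95
n = 95; position = 80n/100 = 76.
This falls in the class 15 – <20: L = 15, F = 58, f = 18, h = 5.
80th percentile ≈ 15 + ((76 − 58) / 18) × 5 = 20.0000

20.0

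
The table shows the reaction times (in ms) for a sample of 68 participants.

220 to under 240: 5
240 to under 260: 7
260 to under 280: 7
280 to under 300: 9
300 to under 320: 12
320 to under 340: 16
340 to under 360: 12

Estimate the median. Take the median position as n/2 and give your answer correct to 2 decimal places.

Cumulative frequencies: 5, 12, 19, 28, 40, 56, 68
n = 68; position = n/2 = 34.
This falls in the class 300 to under 320: L = 300, F = 28, f = 12, h = 20.
Median ≈ 300 + ((34 − 28) / 12) × 20 = 310.0000

310.00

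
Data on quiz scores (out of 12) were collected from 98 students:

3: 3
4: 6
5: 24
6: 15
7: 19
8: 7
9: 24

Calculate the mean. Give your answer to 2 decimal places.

Values: 3, 4, 5, 6, 7, 8, 9
Σfx = 3×3 + 6×4 + 24×5 + 15×6 + 19×7 + 7×8 + 24×9 = 648
n = Σf = 98
Mean = 648 / 98 = 6.6122

6.61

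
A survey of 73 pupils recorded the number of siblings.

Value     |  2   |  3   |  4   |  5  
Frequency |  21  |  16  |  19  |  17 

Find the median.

Cumulative frequencies: 21, 37, 56, 73
n = 73, so the median is the value in position (n+1)/2 = 37.
Position 37 falls at value 3.

3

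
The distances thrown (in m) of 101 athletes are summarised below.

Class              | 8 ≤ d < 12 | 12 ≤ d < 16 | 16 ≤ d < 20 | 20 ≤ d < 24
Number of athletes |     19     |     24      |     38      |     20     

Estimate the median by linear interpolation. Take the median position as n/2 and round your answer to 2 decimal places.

16.79

Cumulative frequencies: 19, 43, 81, 101
n = 101; position = n/2 = 50.5.
This falls in the class 16 ≤ d < 20: L = 16, F = 43, f = 38, h = 4.
Median ≈ 16 + ((50.5 − 43) / 38) × 4 = 16.7895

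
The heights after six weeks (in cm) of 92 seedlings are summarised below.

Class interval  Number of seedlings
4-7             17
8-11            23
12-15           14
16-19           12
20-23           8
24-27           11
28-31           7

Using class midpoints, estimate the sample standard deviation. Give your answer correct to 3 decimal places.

Midpoints: 5.5, 9.5, 13.5, 17.5, 21.5, 25.5, 29.5
n = 92, Σfm = 1370, mean = 14.8913
Σfm² = 25759
Σf(m − x̄)² = Σfm² − (Σfm)²/n = 25759 − 1370²/92 = 5357.9130
Sample variance = 5357.9130 / 91 = 58.8782
Standard deviation = √58.8782 = 7.6732

7.673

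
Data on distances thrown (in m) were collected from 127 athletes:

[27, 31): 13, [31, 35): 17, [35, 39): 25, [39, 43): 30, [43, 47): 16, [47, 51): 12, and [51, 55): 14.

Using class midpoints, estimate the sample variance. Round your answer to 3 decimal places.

Midpoints: 29, 33, 37, 41, 45, 49, 53
n = 127, Σfm = 5143, mean = 40.4961
Σfm² = 214639
Σf(m − x̄)² = Σfm² − (Σfm)²/n = 214639 − 5143²/127 = 6367.7480
Sample variance = 6367.7480 / 126 = 50.5377

50.538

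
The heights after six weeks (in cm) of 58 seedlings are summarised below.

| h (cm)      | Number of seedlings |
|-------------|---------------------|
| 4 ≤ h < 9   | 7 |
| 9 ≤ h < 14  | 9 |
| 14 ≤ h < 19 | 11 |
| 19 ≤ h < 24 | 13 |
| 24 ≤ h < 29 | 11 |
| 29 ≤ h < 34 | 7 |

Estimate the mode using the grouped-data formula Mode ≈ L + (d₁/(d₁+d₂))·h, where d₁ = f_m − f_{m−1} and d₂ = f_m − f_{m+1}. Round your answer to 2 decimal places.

21.50

Modal class: 19 ≤ h < 24 (highest frequency 13).
d₁ = 13 − 11 = 2, d₂ = 13 − 11 = 2
Mode ≈ 19 + (2/(2+2)) × 5 = 19 + 2.5000 = 21.5000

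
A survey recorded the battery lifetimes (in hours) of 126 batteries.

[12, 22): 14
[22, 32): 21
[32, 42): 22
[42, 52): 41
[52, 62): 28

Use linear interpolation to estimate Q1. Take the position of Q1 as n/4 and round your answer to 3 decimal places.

Cumulative frequencies: 14, 35, 57, 98, 126
n = 126; position = n/4 = 31.5.
This falls in the class [22, 32): L = 22, F = 14, f = 21, h = 10.
Lower quartile ≈ 22 + ((31.5 − 14) / 21) × 10 = 30.3333

30.333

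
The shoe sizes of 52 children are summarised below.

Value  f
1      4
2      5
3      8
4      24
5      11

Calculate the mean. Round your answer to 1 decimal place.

Values: 1, 2, 3, 4, 5
Σfx = 4×1 + 5×2 + 8×3 + 24×4 + 11×5 = 189
n = Σf = 52
Mean = 189 / 52 = 3.6346

3.6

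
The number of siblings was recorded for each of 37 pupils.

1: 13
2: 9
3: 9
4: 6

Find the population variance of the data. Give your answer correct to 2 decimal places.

Values: 1, 2, 3, 4
n = 37, Σfx = 82, mean = 2.2162
Σfx² = 226
Σf(x − x̄)² = Σfx² − (Σfx)²/n = 226 − 82²/37 = 44.2703
Population variance = 44.2703 / 37 = 1.1965

1.20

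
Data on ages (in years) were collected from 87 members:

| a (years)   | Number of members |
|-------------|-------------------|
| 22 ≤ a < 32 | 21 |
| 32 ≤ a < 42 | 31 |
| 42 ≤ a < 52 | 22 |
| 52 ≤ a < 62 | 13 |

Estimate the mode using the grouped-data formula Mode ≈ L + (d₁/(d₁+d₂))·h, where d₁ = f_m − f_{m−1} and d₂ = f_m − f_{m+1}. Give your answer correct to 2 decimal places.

Modal class: 32 ≤ a < 42 (highest frequency 31).
d₁ = 31 − 21 = 10, d₂ = 31 − 22 = 9
Mode ≈ 32 + (10/(10+9)) × 10 = 32 + 5.2632 = 37.2632

37.26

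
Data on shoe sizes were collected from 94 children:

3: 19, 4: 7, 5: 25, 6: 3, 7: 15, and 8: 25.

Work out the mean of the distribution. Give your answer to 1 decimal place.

Values: 3, 4, 5, 6, 7, 8
Σfx = 19×3 + 7×4 + 25×5 + 3×6 + 15×7 + 25×8 = 533
n = Σf = 94
Mean = 533 / 94 = 5.6702

5.7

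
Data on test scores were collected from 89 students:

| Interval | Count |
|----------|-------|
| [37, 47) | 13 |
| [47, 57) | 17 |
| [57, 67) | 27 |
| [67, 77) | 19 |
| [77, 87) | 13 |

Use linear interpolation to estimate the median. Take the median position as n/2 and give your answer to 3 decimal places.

62.370

Cumulative frequencies: 13, 30, 57, 76, 89
n = 89; position = n/2 = 44.5.
This falls in the class [57, 67): L = 57, F = 30, f = 27, h = 10.
Median ≈ 57 + ((44.5 − 30) / 27) × 10 = 62.3704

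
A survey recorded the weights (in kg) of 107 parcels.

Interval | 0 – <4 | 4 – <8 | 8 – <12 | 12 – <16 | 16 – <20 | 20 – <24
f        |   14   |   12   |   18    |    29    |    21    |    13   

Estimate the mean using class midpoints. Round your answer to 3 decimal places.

Midpoints: 2, 6, 10, 14, 18, 22
Σfm = 14×2 + 12×6 + 18×10 + 29×14 + 21×18 + 13×22 = 1350
n = Σf = 107
Mean = 1350 / 107 = 12.6168

12.617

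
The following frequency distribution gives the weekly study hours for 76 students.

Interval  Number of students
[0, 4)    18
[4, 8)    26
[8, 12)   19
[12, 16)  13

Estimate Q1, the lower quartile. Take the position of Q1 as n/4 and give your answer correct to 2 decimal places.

Cumulative frequencies: 18, 44, 63, 76
n = 76; position = n/4 = 19.
This falls in the class [4, 8): L = 4, F = 18, f = 26, h = 4.
Lower quartile ≈ 4 + ((19 − 18) / 26) × 4 = 4.1538

4.15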